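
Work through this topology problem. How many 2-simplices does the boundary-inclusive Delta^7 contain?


Delta^7 has 7+1 vertices. A 2-face is a choice of 2+1 vertices.
f_2 = C(7+1, 2+1) = C(8,3) = 56

56


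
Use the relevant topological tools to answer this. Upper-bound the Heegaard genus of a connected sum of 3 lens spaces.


Heegaard genus satisfies g(A#B) <= g(A) + g(B).
Each lens space has g = 1.
Upper bound: 3 * 1 = 3

3


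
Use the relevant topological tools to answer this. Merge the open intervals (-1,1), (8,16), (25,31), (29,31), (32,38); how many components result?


Sort and merge overlapping open intervals.
Merged: (-1,1), (8,16), (25,31), (32,38).
Number of components = 4

4


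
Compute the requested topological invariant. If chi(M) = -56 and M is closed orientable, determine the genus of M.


chi = 2 - 2g for closed orientable surfaces.
-56 = 2 - 2g
2g = 2 - (-56) = 58
g = 29

29


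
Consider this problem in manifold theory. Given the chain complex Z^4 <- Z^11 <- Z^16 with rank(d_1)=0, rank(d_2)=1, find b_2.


rank H_k = rank(ker d_k) - rank(im d_{k+1}).
rank(ker d_2) = rank(C_2) - rank(d_2) = 16 - 1 = 15.
rank(im d_{2+1}) = 0.
rank H_2 = 15 - 0 = 15

15


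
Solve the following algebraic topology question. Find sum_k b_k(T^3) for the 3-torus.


b_k(T^3) = C(3,k), so the sum over k is sum_k C(3,k) = 2^3.
Total = 2^3 = 8

8


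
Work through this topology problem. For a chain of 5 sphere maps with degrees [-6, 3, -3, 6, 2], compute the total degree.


Degree is multiplicative: deg(composition) = product of degrees.
= (-6) * (3) * (-3) * (6) * (2) = 648

648


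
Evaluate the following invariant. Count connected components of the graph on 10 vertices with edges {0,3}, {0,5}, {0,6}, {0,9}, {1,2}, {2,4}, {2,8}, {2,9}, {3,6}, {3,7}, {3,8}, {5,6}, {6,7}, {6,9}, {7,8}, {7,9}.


Run DFS/union-find over 10 vertices.
V = 10, E = 16.
Number of components = 1

1


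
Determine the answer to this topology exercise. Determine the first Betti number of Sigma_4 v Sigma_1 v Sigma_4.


For a wedge X v Y: reduced H_k(X v Y) = H_k(X) + H_k(Y).
Each Sigma_g contributes b_1 = 2g.
b_1 = 8 + 2 + 8 = 18

18


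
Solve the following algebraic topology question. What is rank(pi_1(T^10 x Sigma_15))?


pi_1(A x B) = pi_1(A) x pi_1(B); rank of abelianization = b_1.
b_1(T^10) = 10, b_1(Sigma_15) = 2*15 = 30.
b_1(product) = 10 + 30 = 40

40


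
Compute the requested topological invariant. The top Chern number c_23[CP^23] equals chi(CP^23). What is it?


For any closed oriented manifold, <e(TM),[M]> = chi(M).
chi(CP^23) = 23+1 = 24

24


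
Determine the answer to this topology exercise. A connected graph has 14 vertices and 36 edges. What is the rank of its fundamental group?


For a connected graph: rank(pi_1) = b_1 = E - V + 1 = 1 - chi.
chi = V - E = 14 - 36 = -22.
rank = 1 - (-22) = 36 - 14 + 1 = 23

23


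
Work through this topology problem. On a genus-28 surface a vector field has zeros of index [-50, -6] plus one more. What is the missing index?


Poincare-Hopf: sum of indices = chi(M).
chi(Sigma_28) = 2 - 2*28 = -54.
Sum of known indices = -56.
x = chi - (sum known) = -54 - (-56) = 2

2


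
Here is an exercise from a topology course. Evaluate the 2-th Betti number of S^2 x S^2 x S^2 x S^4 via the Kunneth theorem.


Each S^d has Poincare polynomial 1 + t^d.
The product S^2 x S^2 x S^2 x S^4 has Poincare polynomial prod(1+t^d_i).
Expanding: b_0=1, b_2=3, b_4=4, b_6=4, b_8=3, b_10=1.
b_2 = 3

3


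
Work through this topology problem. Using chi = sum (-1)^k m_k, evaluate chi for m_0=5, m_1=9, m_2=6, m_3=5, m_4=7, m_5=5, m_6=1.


Morse theory: chi(M) = sum_k (-1)^k m_k where m_k = #(index-k critical points).
= (5) + (-9) + (6) + (-5) + (7) + (-5) + (1) = 0

0


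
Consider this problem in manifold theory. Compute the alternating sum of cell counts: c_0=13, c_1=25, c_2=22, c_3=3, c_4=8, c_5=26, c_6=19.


chi = sum_k (-1)^k c_k.
= (-1)^0*13 + (-1)^1*25 + (-1)^2*22 + (-1)^3*3 + (-1)^4*8 + (-1)^5*26 + (-1)^6*19
= (13) + (-25) + (22) + (-3) + (8) + (-26) + (19)
= 8

8


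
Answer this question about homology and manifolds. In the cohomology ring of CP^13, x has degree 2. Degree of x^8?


|x| = 2 in H^*(CP^n).
|x^8| = 8 * |x| = 8 * 2 = 16

16


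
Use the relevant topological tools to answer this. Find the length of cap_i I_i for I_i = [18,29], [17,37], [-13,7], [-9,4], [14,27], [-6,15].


Intersection = [max(a_i), min(b_i)] = [18, 4].
Since 18 > 4, the intersection is empty.
Length = 0

0


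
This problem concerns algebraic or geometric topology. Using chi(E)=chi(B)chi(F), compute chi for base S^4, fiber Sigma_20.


chi(S^4) = 2 (n even), chi(Sigma_20) = 2 - 2*20 = -38.
chi(E) = 2 * (-38) = -76

-76


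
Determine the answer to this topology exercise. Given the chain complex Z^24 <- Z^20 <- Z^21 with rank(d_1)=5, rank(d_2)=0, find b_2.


rank H_k = rank(ker d_k) - rank(im d_{k+1}).
rank(ker d_2) = rank(C_2) - rank(d_2) = 21 - 0 = 21.
rank(im d_{2+1}) = 0.
rank H_2 = 21 - 0 = 21

21


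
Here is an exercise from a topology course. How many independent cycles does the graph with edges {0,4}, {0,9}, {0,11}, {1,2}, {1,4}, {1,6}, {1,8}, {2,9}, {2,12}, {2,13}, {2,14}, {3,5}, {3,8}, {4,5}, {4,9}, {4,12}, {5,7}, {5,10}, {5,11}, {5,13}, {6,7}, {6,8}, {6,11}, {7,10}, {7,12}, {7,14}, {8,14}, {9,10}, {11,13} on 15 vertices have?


b_1 = E - V + (number of components).
E = 29, V = 15, components = 1.
b_1 = 29 - 15 + 1 = 15

15


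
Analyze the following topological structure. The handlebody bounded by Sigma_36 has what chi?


A genus-g handlebody deformation retracts to a wedge of g circles.
chi(vee_g S^1) = 1 - g.
chi(H_36) = 1 - 36 = -35

-35


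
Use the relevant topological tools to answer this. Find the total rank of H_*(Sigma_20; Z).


For Sigma_20: b_0 = 1, b_1 = 2g = 40, b_2 = 1.
Total = 1 + 40 + 1 = 42

42


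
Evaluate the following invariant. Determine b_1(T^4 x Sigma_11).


pi_1(A x B) = pi_1(A) x pi_1(B); rank of abelianization = b_1.
b_1(T^4) = 4, b_1(Sigma_11) = 2*11 = 22.
b_1(product) = 4 + 22 = 26

26


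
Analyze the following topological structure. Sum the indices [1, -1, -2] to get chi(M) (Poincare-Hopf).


Poincare-Hopf: chi(M) = sum of indices of zeros.
chi = (1) + (-1) + (-2) = -2

-2


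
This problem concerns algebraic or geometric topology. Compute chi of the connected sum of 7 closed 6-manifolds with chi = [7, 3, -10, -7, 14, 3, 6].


For n-manifolds: chi(A#B) = chi(A) + chi(B) - chi(S^6).
chi(S^6) = 1 + (-1)^6 = 2.
chi(#) = (sum chi_i) - (7-1)*chi(S^6) = 16 - 6*2 = 4

4


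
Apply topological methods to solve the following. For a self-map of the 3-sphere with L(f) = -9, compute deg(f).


L(f) = 1 + (-1)^3 deg(f) on S^3.
-9 = 1 + (-1)^3 * deg(f)
(-1)^3 * deg(f) = -10
deg(f) = 10

10


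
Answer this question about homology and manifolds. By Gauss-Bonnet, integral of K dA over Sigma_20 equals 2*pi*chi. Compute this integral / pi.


Gauss-Bonnet: integral K dA = 2*pi*chi(M).
chi(Sigma_20) = 2 - 2*20 = -38.
(integral K dA)/pi = 2*chi = 2*(-38) = -76

-76


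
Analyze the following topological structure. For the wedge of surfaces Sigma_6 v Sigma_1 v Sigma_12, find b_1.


For a wedge X v Y: reduced H_k(X v Y) = H_k(X) + H_k(Y).
Each Sigma_g contributes b_1 = 2g.
b_1 = 12 + 2 + 24 = 38

38


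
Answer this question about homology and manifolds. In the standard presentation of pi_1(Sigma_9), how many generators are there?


Standard presentation: pi_1(Sigma_g) = <a_1,b_1,...,a_g,b_g | [a_1,b_1]...[a_g,b_g] = 1>.
Number of generators = 2g = 2*9 = 18

18


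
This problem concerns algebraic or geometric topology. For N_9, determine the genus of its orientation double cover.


chi(N_9) = 2 - 9 = -7.
Double cover: chi(Sigma_g) = 2 * chi(N_9) = 2*(-7) = -14.
2 - 2g = -14, so g = (2 - (-14))/2 = 16/2 = 8

8


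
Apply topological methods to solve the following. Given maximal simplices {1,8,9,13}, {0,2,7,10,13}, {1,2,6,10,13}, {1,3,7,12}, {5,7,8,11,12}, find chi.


Enumerate all faces; f-vector: f_0=13, f_1=37, f_2=37, f_3=17, f_4=3.
chi = sum (-1)^k f_k = -1

-1


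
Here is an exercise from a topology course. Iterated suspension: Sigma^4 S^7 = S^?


Each suspension raises dimension by 1: Sigma S^n = S^{n+1}.
Sigma^4 S^7 = S^{7+4} = S^11

11


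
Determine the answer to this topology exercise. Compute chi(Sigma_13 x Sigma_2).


chi(Sigma_13) = 2 - 2*13 = -24
chi(Sigma_2) = 2 - 2*2 = -2
chi(product) = (-24) * (-2) = 48

48


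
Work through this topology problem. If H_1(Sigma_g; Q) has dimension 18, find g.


For a closed orientable surface: b_1 = 2g.
18 = 2g
g = 18 / 2 = 9

9


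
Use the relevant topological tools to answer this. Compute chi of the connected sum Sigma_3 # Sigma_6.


chi(Sigma_3) = 2 - 2*3 = -4
chi(Sigma_6) = 2 - 2*6 = -10
For surfaces: chi(A#B) = chi(A) + chi(B) - 2.
chi = -4 + -10 - 2 = -16

-16


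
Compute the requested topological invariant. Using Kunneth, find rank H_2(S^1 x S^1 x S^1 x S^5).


Each S^d has Poincare polynomial 1 + t^d.
The product S^1 x S^1 x S^1 x S^5 has Poincare polynomial prod(1+t^d_i).
Expanding: b_0=1, b_1=3, b_2=3, b_3=1, b_5=1, b_6=3, b_7=3, b_8=1.
b_2 = 3

3


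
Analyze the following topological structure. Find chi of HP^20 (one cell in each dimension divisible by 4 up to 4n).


HP^20 has one cell in each dimension 0, 4, ..., 4*20 (20+1 cells, all even-dim).
chi = 20 + 1 = 21

21


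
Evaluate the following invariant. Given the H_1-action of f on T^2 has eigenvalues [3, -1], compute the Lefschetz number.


For a torus self-map: L(f) = det(I - A) where A acts on H_1.
L(f) = (1-3) * (1--1) = -2 * 2 = -4

-4


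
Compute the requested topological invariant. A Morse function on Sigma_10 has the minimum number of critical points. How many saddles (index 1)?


A perfect Morse function has m_k = b_k.
For Sigma_10: b_0=1, b_1=2g=20, b_2=1.
Saddles m_1 = 2g = 20

20


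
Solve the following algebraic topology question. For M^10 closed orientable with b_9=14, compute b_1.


Poincare duality for closed orientable n-manifolds: b_k = b_{n-k}.
Here n = 10, so b_1 = b_9 = 14

14


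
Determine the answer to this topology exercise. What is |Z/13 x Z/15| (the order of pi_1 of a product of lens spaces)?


pi_1(X x Y) = pi_1(X) x pi_1(Y).
pi_1(L(13,1)) = Z/13, pi_1(L(15,1)) = Z/15.
|Z/13 x Z/15| = 13 * 15 = 195

195


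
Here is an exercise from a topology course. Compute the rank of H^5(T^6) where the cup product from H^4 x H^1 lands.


Cup product: H^p x H^q -> H^{p+q}; here p+q = 4+1 = 5.
rank H^k(T^n) = C(n,k).
C(6,5) = 6

6


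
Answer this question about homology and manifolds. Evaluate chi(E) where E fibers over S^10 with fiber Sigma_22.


chi(S^10) = 2 (n even), chi(Sigma_22) = 2 - 2*22 = -42.
chi(E) = 2 * (-42) = -84

-84


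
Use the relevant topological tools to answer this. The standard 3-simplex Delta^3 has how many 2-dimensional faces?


Delta^3 has 3+1 vertices. A 2-face is a choice of 2+1 vertices.
f_2 = C(3+1, 2+1) = C(4,3) = 4

4


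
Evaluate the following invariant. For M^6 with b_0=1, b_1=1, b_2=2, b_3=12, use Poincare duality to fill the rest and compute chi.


By Poincare duality b_k = b_{6-k}, so full Betti numbers: b_0=1, b_1=1, b_2=2, b_3=12, b_4=2, b_5=1, b_6=1.
chi = sum (-1)^k b_k = -8

-8


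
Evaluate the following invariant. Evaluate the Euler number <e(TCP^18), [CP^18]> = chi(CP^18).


For any closed oriented manifold, <e(TM),[M]> = chi(M).
chi(CP^18) = 18+1 = 19

19


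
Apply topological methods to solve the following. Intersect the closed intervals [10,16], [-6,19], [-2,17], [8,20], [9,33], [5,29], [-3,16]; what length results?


Intersection = [max(a_i), min(b_i)] = [10, 16].
Length = 16 - 10 = 6

6


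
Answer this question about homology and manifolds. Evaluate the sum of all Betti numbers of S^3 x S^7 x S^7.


Total Betti number is multiplicative under products.
Each S^d (d>=1) has total Betti number 2.
There are 3 sphere factors.
Total = 2^3 = 8

8


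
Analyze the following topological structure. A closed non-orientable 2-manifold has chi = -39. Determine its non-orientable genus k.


chi = 2 - k for closed non-orientable surfaces with k crosscaps.
-39 = 2 - k
k = 2 - (-39) = 41

41


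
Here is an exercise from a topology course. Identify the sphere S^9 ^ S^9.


S^m ^ S^n = S^{m+n}.
k = 9 + 9 = 18

18


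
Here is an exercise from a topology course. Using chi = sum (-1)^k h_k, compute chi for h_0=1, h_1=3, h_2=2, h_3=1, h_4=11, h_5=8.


Handles of index k contribute (-1)^k to chi (same as CW cells).
chi = (1) + (-3) + (2) + (-1) + (11) + (-8) = 2

2


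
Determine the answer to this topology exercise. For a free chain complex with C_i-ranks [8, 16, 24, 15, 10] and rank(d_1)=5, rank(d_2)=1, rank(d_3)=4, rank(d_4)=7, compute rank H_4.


rank H_k = rank(ker d_k) - rank(im d_{k+1}).
rank(ker d_4) = rank(C_4) - rank(d_4) = 10 - 7 = 3.
rank(im d_{4+1}) = 0.
rank H_4 = 3 - 0 = 3

3


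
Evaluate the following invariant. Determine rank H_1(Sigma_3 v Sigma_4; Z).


For a wedge: H_1(A v B) = H_1(A) + H_1(B).
b_1(Sigma_3) = 6, b_1(Sigma_4) = 8.
b_1 = 6 + 8 = 14

14


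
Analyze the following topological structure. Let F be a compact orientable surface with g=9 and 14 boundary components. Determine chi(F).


For a compact orientable surface with genus g and b boundary components: chi = 2 - 2g - b.
chi = 2 - 2*9 - 14 = 2 - 18 - 14 = -30

-30


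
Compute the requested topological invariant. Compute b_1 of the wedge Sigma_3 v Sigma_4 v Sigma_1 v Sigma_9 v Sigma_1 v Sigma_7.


For a wedge X v Y: reduced H_k(X v Y) = H_k(X) + H_k(Y).
Each Sigma_g contributes b_1 = 2g.
b_1 = 6 + 8 + 2 + 18 + 2 + 14 = 50

50


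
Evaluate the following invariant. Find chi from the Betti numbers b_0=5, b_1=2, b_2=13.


chi = sum_k (-1)^k b_k.
= (5) + (-2) + (13)
= 16

16


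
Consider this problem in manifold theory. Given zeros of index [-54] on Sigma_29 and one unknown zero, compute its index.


Poincare-Hopf: sum of indices = chi(M).
chi(Sigma_29) = 2 - 2*29 = -56.
Sum of known indices = -54.
x = chi - (sum known) = -56 - (-54) = -2

-2


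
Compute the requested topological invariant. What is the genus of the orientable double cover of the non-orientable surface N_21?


chi(N_21) = 2 - 21 = -19.
Double cover: chi(Sigma_g) = 2 * chi(N_21) = 2*(-19) = -38.
2 - 2g = -38, so g = (2 - (-38))/2 = 40/2 = 20

20


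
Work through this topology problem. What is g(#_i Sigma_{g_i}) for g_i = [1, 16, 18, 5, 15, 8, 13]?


Genus is additive under connected sum of orientable surfaces.
g = 1 + 16 + 18 + 5 + 15 + 8 + 13 = 76

76


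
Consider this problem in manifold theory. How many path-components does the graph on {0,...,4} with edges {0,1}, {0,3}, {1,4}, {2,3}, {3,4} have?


Run DFS/union-find over 5 vertices.
V = 5, E = 5.
Number of components = 1

1


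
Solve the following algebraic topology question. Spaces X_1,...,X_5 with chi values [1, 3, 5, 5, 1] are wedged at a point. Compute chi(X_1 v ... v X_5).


chi(A v B) = chi(A) + chi(B) - 1 (one point identified).
For 5 spaces: chi = (sum chi_i) - (5 - 1).
sum = 15; chi = 15 - 4 = 11

11


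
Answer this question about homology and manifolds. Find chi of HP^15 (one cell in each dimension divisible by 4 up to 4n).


HP^15 has one cell in each dimension 0, 4, ..., 4*15 (15+1 cells, all even-dim).
chi = 15 + 1 = 16

16


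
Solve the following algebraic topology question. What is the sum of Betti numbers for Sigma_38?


For Sigma_38: b_0 = 1, b_1 = 2g = 76, b_2 = 1.
Total = 1 + 76 + 1 = 78

78


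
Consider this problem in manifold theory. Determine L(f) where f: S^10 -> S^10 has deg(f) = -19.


On S^10: L(f) = tr(f_0*) + (-1)^10 tr(f_10*) = 1 + (-1)^10 * deg(f).
L(f) = 1 + (-1)^10 * -19 = 1 + -19 = -18

-18


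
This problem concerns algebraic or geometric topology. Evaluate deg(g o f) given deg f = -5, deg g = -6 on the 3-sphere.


Degree is multiplicative under composition: deg(g o f) = deg(g) * deg(f).
= -6 * -5 = 30

30


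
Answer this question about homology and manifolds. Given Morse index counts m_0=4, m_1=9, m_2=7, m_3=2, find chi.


Morse theory: chi(M) = sum_k (-1)^k m_k where m_k = #(index-k critical points).
= (4) + (-9) + (7) + (-2) = 0

0


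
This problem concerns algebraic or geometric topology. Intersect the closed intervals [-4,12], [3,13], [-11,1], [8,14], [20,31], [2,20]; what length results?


Intersection = [max(a_i), min(b_i)] = [20, 1].
Since 20 > 1, the intersection is empty.
Length = 0

0


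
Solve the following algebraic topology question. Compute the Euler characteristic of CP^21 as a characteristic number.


For any closed oriented manifold, <e(TM),[M]> = chi(M).
chi(CP^21) = 21+1 = 22

22


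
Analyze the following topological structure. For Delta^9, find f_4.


Delta^9 has 9+1 vertices. A 4-face is a choice of 4+1 vertices.
f_4 = C(9+1, 4+1) = C(10,5) = 252

252


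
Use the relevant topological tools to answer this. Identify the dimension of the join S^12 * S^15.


Join of spheres: S^m * S^n = S^{m+n+1}.
dim = 12 + 15 + 1 = 28

28


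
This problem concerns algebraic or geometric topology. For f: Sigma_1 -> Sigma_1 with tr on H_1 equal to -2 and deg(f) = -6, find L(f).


L(f) = tr(f_0*) - tr(f_1*) + tr(f_2*).
= 1 - (-2) + (-6)
= -3

-3


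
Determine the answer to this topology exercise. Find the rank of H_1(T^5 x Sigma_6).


pi_1(A x B) = pi_1(A) x pi_1(B); rank of abelianization = b_1.
b_1(T^5) = 5, b_1(Sigma_6) = 2*6 = 12.
b_1(product) = 5 + 12 = 17

17


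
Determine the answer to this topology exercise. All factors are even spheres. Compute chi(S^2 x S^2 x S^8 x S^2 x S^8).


chi is multiplicative: chi(X x Y) = chi(X) chi(Y).
Each even-dim sphere has chi = 2. There are 5 factors.
chi = 2^5 = 32

32


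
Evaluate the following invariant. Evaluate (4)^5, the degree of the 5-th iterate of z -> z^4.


deg(f) = 4. Degree is multiplicative: deg(f^5) = (deg f)^5.
deg(f^5) = (4)^5 = 1024

1024


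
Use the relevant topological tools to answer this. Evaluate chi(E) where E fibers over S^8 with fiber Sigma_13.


chi(S^8) = 2 (n even), chi(Sigma_13) = 2 - 2*13 = -24.
chi(E) = 2 * (-24) = -48

-48


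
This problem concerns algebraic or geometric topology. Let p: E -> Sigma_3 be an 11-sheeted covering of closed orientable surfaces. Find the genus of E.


For an n-sheeted cover: chi(E) = n * chi(B).
chi(Sigma_3) = 2 - 2*3 = -4.
chi(E) = 11 * (-4) = -44.
genus(E) = (2 - chi(E))/2 = (2 - (-44))/2 = 46/2 = 23

23


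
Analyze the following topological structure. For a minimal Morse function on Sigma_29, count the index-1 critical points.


A perfect Morse function has m_k = b_k.
For Sigma_29: b_0=1, b_1=2g=58, b_2=1.
Saddles m_1 = 2g = 58

58


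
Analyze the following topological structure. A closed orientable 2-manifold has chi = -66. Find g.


chi = 2 - 2g for closed orientable surfaces.
-66 = 2 - 2g
2g = 2 - (-66) = 68
g = 34

34


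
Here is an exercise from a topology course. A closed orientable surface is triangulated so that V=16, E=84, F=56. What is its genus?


chi = V - E + F = 16 - 84 + 56 = -12
For orientable closed surface: chi = 2 - 2g, so g = (2 - chi)/2.
g = (2 - (-12)) / 2 = 14 / 2 = 7

7


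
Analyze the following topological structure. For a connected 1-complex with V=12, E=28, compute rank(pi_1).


For a connected graph: rank(pi_1) = b_1 = E - V + 1 = 1 - chi.
chi = V - E = 12 - 28 = -16.
rank = 1 - (-16) = 28 - 12 + 1 = 17

17


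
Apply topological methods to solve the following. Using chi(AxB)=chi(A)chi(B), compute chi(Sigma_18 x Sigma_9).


chi(Sigma_18) = 2 - 2*18 = -34
chi(Sigma_9) = 2 - 2*9 = -16
chi(product) = (-34) * (-16) = 544

544


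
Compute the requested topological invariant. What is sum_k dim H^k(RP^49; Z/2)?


H^k(RP^49; Z/2) = Z/2 for each 0 <= k <= 49.
Total dimension = 49 + 1 = 50

50


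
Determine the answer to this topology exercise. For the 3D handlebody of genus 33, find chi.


A genus-g handlebody deformation retracts to a wedge of g circles.
chi(vee_g S^1) = 1 - g.
chi(H_33) = 1 - 33 = -32

-32


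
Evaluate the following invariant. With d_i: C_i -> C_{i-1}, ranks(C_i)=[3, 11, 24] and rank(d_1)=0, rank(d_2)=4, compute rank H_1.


rank H_k = rank(ker d_k) - rank(im d_{k+1}).
rank(ker d_1) = rank(C_1) - rank(d_1) = 11 - 0 = 11.
rank(im d_{1+1}) = 4.
rank H_1 = 11 - 4 = 7

7


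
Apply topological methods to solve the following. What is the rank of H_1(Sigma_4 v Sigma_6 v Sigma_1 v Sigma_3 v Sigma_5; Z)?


For a wedge X v Y: reduced H_k(X v Y) = H_k(X) + H_k(Y).
Each Sigma_g contributes b_1 = 2g.
b_1 = 8 + 12 + 2 + 6 + 10 = 38

38


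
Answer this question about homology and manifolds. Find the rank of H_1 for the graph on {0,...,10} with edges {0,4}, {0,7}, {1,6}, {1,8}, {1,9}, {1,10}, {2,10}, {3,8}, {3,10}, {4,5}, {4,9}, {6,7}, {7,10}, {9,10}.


b_1 = E - V + (number of components).
E = 14, V = 11, components = 1.
b_1 = 14 - 11 + 1 = 4

4


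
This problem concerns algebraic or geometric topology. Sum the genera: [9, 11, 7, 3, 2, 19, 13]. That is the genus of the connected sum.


Genus is additive under connected sum of orientable surfaces.
g = 9 + 11 + 7 + 3 + 2 + 19 + 13 = 64

64


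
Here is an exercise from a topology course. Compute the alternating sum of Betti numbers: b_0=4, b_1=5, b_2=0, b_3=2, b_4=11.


chi = sum_k (-1)^k b_k.
= (4) + (-5) + (0) + (-2) + (11)
= 8

8


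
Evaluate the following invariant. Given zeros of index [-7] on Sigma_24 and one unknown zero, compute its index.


Poincare-Hopf: sum of indices = chi(M).
chi(Sigma_24) = 2 - 2*24 = -46.
Sum of known indices = -7.
x = chi - (sum known) = -46 - (-7) = -39

-39


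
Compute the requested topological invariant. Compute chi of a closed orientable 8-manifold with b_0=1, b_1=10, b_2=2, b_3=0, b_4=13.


By Poincare duality b_k = b_{8-k}, so full Betti numbers: b_0=1, b_1=10, b_2=2, b_3=0, b_4=13, b_5=0, b_6=2, b_7=10, b_8=1.
chi = sum (-1)^k b_k = -1

-1


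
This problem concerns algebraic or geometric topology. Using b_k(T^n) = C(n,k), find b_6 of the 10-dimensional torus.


By the Kunneth formula, b_k(T^n) = C(n,k).
b_6(T^10) = C(10,6).
C(10,6) = 10!/(6!*4!) = 210

210


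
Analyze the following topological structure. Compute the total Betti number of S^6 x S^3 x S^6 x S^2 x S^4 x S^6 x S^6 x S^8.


Total Betti number is multiplicative under products.
Each S^d (d>=1) has total Betti number 2.
There are 8 sphere factors.
Total = 2^8 = 256

256


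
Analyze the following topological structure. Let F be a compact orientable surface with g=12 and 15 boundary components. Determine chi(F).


For a compact orientable surface with genus g and b boundary components: chi = 2 - 2g - b.
chi = 2 - 2*12 - 15 = 2 - 24 - 15 = -37

-37


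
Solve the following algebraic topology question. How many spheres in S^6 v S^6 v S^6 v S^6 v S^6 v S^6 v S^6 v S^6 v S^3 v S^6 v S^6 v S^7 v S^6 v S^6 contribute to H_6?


For a wedge of spheres, H_k (k>0) is free on one generator per sphere of dimension k.
Spheres of dimension 6: count = 12.
b_6 = 12

12


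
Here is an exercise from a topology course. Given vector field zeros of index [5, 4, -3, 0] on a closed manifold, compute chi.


Poincare-Hopf: chi(M) = sum of indices of zeros.
chi = (5) + (4) + (-3) + (0) = 6

6


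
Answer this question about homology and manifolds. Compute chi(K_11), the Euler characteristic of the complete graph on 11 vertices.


K_11: V = 11, E = C(11,2) = 55.
chi = V - E = 11 - 55 = -44

-44


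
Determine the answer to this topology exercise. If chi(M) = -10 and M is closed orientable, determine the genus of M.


chi = 2 - 2g for closed orientable surfaces.
-10 = 2 - 2g
2g = 2 - (-10) = 12
g = 6

6


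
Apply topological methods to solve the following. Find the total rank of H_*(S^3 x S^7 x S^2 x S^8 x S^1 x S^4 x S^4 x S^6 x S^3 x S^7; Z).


Total Betti number is multiplicative under products.
Each S^d (d>=1) has total Betti number 2.
There are 10 sphere factors.
Total = 2^10 = 1024

1024


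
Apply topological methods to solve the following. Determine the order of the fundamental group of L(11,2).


pi_1(L(p,q)) = Z/pZ for any q coprime to p.
|pi_1(L(11,2))| = 11

11


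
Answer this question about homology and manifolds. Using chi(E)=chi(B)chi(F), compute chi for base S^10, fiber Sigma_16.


chi(S^10) = 2 (n even), chi(Sigma_16) = 2 - 2*16 = -30.
chi(E) = 2 * (-30) = -60

-60


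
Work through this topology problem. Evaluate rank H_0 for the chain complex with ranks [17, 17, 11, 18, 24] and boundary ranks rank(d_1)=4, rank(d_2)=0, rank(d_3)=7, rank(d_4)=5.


rank H_k = rank(ker d_k) - rank(im d_{k+1}).
rank(ker d_0) = rank(C_0) - rank(d_0) = 17 - 0 = 17.
rank(im d_{0+1}) = 4.
rank H_0 = 17 - 4 = 13

13


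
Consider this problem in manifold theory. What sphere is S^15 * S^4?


Join of spheres: S^m * S^n = S^{m+n+1}.
dim = 15 + 4 + 1 = 20

20


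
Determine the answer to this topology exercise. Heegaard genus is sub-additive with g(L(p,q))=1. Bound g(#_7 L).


Heegaard genus satisfies g(A#B) <= g(A) + g(B).
Each lens space has g = 1.
Upper bound: 7 * 1 = 7

7


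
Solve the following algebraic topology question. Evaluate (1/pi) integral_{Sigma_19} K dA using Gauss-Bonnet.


Gauss-Bonnet: integral K dA = 2*pi*chi(M).
chi(Sigma_19) = 2 - 2*19 = -36.
(integral K dA)/pi = 2*chi = 2*(-36) = -72

-72


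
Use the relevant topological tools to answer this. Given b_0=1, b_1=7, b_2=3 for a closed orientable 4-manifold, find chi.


By Poincare duality b_k = b_{4-k}, so full Betti numbers: b_0=1, b_1=7, b_2=3, b_3=7, b_4=1.
chi = sum (-1)^k b_k = -9

-9


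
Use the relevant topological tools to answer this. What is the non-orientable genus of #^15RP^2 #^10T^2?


Since a >= 1, the sum is non-orientable; each T^2 can be replaced by RP^2 # RP^2 (since T^2#RP^2 = 3RP^2).
Total crosscaps k = 15 + 2*10 = 35.
Check via chi: chi = 15*1 + 10*0 - (15+10-1)*2 = -33 = 2 - k = -33. Consistent.

35


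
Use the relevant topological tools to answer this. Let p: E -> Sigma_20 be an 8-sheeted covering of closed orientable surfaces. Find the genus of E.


For an n-sheeted cover: chi(E) = n * chi(B).
chi(Sigma_20) = 2 - 2*20 = -38.
chi(E) = 8 * (-38) = -304.
genus(E) = (2 - chi(E))/2 = (2 - (-304))/2 = 306/2 = 153

153


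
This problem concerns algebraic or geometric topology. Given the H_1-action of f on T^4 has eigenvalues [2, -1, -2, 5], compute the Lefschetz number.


For a torus self-map: L(f) = det(I - A) where A acts on H_1.
L(f) = (1-2) * (1--1) * (1--2) * (1-5) = -1 * 2 * 3 * -4 = 24

24


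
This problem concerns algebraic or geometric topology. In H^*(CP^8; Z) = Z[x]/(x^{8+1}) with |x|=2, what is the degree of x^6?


|x| = 2 in H^*(CP^n).
|x^6| = 6 * |x| = 6 * 2 = 12

12


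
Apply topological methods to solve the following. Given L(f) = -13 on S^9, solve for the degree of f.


L(f) = 1 + (-1)^9 deg(f) on S^9.
-13 = 1 + (-1)^9 * deg(f)
(-1)^9 * deg(f) = -14
deg(f) = 14

14


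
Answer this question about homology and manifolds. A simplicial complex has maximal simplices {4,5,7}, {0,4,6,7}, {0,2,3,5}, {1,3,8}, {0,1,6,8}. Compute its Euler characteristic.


Enumerate all faces; f-vector: f_0=9, f_1=21, f_2=14, f_3=3.
chi = sum (-1)^k f_k = -1

-1


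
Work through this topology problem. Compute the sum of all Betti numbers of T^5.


b_k(T^5) = C(5,k), so the sum over k is sum_k C(5,k) = 2^5.
Total = 2^5 = 32

32


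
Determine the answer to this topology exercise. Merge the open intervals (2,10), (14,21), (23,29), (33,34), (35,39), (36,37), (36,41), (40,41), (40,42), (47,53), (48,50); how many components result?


Sort and merge overlapping open intervals.
Merged: (2,10), (14,21), (23,29), (33,34), (35,42), (47,53).
Number of components = 6

6


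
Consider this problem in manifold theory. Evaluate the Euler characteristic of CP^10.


CP^10 has one cell in each even dimension 0, 2, ..., 2*10 (10+1 cells total).
All cells are even-dimensional, so chi = number of cells.
chi = 10 + 1 = 11

11


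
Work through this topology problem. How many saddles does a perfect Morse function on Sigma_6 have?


A perfect Morse function has m_k = b_k.
For Sigma_6: b_0=1, b_1=2g=12, b_2=1.
Saddles m_1 = 2g = 12

12


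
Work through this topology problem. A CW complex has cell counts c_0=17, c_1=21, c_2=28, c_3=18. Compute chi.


chi = sum_k (-1)^k c_k.
= (-1)^0*17 + (-1)^1*21 + (-1)^2*28 + (-1)^3*18
= (17) + (-21) + (28) + (-18)
= 6

6


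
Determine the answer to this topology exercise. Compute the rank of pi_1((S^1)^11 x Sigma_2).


pi_1(A x B) = pi_1(A) x pi_1(B); rank of abelianization = b_1.
b_1(T^11) = 11, b_1(Sigma_2) = 2*2 = 4.
b_1(product) = 11 + 4 = 15

15


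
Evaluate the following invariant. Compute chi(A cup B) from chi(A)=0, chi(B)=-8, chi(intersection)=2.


chi(A cup B) = chi(A) + chi(B) - chi(A cap B)
= 0 + (-8) - (2)
= -10

-10


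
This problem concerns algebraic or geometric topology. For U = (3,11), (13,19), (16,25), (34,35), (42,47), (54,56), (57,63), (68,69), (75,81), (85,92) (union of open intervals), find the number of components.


Sort and merge overlapping open intervals.
Merged: (3,11), (13,25), (34,35), (42,47), (54,56), (57,63), (68,69), (75,81), (85,92).
Number of components = 9

9


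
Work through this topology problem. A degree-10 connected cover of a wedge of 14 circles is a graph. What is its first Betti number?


Nielsen-Schreier: an index-n subgroup of F_r is free of rank 1 + n(r-1).
Equivalently: chi(cover) = n*chi(base); chi(vee_r S^1) = 1 - 14 = -13.
chi(E) = 10*(-13) = -130; rank = 1 - chi(E) = 1 - (-130) = 131.
rank = 1 + 10*(14-1) = 1 + 130 = 131

131


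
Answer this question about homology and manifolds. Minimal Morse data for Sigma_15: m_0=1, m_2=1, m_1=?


A perfect Morse function has m_k = b_k.
For Sigma_15: b_0=1, b_1=2g=30, b_2=1.
Saddles m_1 = 2g = 30

30


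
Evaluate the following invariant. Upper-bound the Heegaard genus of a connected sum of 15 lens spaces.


Heegaard genus satisfies g(A#B) <= g(A) + g(B).
Each lens space has g = 1.
Upper bound: 15 * 1 = 15

15


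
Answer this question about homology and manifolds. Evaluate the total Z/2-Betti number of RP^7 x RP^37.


dim H^*(RP^n; Z/2) = n+1 (one Z/2 in each degree 0..n).
Total Betti number is multiplicative.
Total = (7+1) * (37+1) = 8 * 38 = 304

304


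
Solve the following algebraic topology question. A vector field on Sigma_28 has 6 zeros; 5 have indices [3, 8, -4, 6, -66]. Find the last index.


Poincare-Hopf: sum of indices = chi(M).
chi(Sigma_28) = 2 - 2*28 = -54.
Sum of known indices = -53.
x = chi - (sum known) = -54 - (-53) = -1

-1


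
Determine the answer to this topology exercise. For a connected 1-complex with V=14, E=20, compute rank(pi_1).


For a connected graph: rank(pi_1) = b_1 = E - V + 1 = 1 - chi.
chi = V - E = 14 - 20 = -6.
rank = 1 - (-6) = 20 - 14 + 1 = 7

7


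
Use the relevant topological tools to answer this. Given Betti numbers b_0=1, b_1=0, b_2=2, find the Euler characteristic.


chi = sum_k (-1)^k b_k.
= (1) + (0) + (2)
= 3

3


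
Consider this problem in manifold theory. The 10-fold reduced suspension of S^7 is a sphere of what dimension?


Each suspension raises dimension by 1: Sigma S^n = S^{n+1}.
Sigma^10 S^7 = S^{7+10} = S^17

17


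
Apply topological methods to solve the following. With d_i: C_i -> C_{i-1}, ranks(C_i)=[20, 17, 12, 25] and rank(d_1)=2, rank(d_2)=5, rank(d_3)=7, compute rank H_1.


rank H_k = rank(ker d_k) - rank(im d_{k+1}).
rank(ker d_1) = rank(C_1) - rank(d_1) = 17 - 2 = 15.
rank(im d_{1+1}) = 5.
rank H_1 = 15 - 5 = 10

10


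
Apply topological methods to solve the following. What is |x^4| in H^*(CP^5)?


|x| = 2 in H^*(CP^n).
|x^4| = 4 * |x| = 4 * 2 = 8

8


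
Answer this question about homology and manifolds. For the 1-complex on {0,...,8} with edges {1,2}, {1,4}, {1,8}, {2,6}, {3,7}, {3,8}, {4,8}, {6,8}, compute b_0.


Run DFS/union-find over 9 vertices.
V = 9, E = 8.
Number of components = 3

3


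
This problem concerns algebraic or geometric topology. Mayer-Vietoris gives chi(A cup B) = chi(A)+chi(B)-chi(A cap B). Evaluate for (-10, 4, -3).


chi(A cup B) = chi(A) + chi(B) - chi(A cap B)
= -10 + (4) - (-3)
= -3

-3


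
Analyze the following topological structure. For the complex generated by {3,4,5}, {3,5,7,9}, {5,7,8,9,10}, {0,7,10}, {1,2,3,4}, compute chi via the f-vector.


Enumerate all faces; f-vector: f_0=10, f_1=22, f_2=19, f_3=7, f_4=1.
chi = sum (-1)^k f_k = 1

1


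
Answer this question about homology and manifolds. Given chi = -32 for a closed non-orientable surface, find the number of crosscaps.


chi = 2 - k for closed non-orientable surfaces with k crosscaps.
-32 = 2 - k
k = 2 - (-32) = 34

34


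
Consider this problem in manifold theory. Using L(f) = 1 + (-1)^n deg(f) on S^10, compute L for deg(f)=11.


On S^10: L(f) = tr(f_0*) + (-1)^10 tr(f_10*) = 1 + (-1)^10 * deg(f).
L(f) = 1 + (-1)^10 * 11 = 1 + 11 = 12

12


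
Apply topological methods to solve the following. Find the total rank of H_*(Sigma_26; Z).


For Sigma_26: b_0 = 1, b_1 = 2g = 52, b_2 = 1.
Total = 1 + 52 + 1 = 54

54


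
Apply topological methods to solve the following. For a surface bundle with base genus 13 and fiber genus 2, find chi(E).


For a fiber bundle F -> E -> B (with CW structure): chi(E) = chi(B) * chi(F).
chi(Sigma_13) = -24, chi(Sigma_2) = -2.
chi(E) = (-24) * (-2) = 48

48


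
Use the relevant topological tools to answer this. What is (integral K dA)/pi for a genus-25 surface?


Gauss-Bonnet: integral K dA = 2*pi*chi(M).
chi(Sigma_25) = 2 - 2*25 = -48.
(integral K dA)/pi = 2*chi = 2*(-48) = -96

-96


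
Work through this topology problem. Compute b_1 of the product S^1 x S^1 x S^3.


Each S^d has Poincare polynomial 1 + t^d.
The product S^1 x S^1 x S^3 has Poincare polynomial prod(1+t^d_i).
Expanding: b_0=1, b_1=2, b_2=1, b_3=1, b_4=2, b_5=1.
b_1 = 2

2


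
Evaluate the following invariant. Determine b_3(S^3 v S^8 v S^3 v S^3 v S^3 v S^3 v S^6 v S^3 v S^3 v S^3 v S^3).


For a wedge of spheres, H_k (k>0) is free on one generator per sphere of dimension k.
Spheres of dimension 3: count = 9.
b_3 = 9

9


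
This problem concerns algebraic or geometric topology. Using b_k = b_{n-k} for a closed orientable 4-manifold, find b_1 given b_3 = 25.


Poincare duality for closed orientable n-manifolds: b_k = b_{n-k}.
Here n = 4, so b_1 = b_3 = 25

25


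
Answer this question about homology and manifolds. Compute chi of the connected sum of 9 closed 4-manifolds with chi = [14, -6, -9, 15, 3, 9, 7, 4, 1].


For n-manifolds: chi(A#B) = chi(A) + chi(B) - chi(S^4).
chi(S^4) = 1 + (-1)^4 = 2.
chi(#) = (sum chi_i) - (9-1)*chi(S^4) = 38 - 8*2 = 22

22


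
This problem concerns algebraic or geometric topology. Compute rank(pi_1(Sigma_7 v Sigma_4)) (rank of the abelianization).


For a wedge: H_1(A v B) = H_1(A) + H_1(B).
b_1(Sigma_7) = 14, b_1(Sigma_4) = 8.
b_1 = 14 + 8 = 22

22


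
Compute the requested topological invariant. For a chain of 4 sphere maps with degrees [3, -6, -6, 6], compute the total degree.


Degree is multiplicative: deg(composition) = product of degrees.
= (3) * (-6) * (-6) * (6) = 648

648


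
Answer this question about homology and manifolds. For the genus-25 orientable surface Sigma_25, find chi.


For a closed orientable surface of genus g: chi = 2 - 2g.
Here g = 25.
chi = 2 - 2*25 = 2 - 50 = -48

-48


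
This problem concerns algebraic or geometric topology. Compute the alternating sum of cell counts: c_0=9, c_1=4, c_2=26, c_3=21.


chi = sum_k (-1)^k c_k.
= (-1)^0*9 + (-1)^1*4 + (-1)^2*26 + (-1)^3*21
= (9) + (-4) + (26) + (-21)
= 10

10


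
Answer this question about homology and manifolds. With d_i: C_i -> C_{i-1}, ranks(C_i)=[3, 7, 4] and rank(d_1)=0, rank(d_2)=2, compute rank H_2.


rank H_k = rank(ker d_k) - rank(im d_{k+1}).
rank(ker d_2) = rank(C_2) - rank(d_2) = 4 - 2 = 2.
rank(im d_{2+1}) = 0.
rank H_2 = 2 - 0 = 2

2


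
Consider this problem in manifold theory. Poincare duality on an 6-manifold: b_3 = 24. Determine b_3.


Poincare duality for closed orientable n-manifolds: b_k = b_{n-k}.
Here n = 6, so b_3 = b_3 = 24

24


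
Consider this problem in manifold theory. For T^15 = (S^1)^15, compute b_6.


By the Kunneth formula, b_k(T^n) = C(n,k).
b_6(T^15) = C(15,6).
C(15,6) = 15!/(6!*9!) = 5005

5005


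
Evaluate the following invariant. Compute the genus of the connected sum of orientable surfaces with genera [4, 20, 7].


Genus is additive under connected sum of orientable surfaces.
g = 4 + 20 + 7 = 31

31


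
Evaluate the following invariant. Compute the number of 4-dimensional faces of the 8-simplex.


Delta^8 has 8+1 vertices. A 4-face is a choice of 4+1 vertices.
f_4 = C(8+1, 4+1) = C(9,5) = 126

126


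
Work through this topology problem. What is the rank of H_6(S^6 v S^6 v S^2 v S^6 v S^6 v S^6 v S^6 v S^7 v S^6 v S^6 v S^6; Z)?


For a wedge of spheres, H_k (k>0) is free on one generator per sphere of dimension k.
Spheres of dimension 6: count = 9.
b_6 = 9

9


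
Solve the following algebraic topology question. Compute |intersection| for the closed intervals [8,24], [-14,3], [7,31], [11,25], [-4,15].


Intersection = [max(a_i), min(b_i)] = [11, 3].
Since 11 > 3, the intersection is empty.
Length = 0

0


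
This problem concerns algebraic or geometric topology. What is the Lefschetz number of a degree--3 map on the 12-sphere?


On S^12: L(f) = tr(f_0*) + (-1)^12 tr(f_12*) = 1 + (-1)^12 * deg(f).
L(f) = 1 + (-1)^12 * -3 = 1 + -3 = -2

-2


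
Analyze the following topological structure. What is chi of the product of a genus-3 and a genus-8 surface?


chi(Sigma_3) = 2 - 2*3 = -4
chi(Sigma_8) = 2 - 2*8 = -14
chi(product) = (-4) * (-14) = 56

56


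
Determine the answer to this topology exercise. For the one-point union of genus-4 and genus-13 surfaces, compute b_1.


For a wedge: H_1(A v B) = H_1(A) + H_1(B).
b_1(Sigma_4) = 8, b_1(Sigma_13) = 26.
b_1 = 8 + 26 = 34

34


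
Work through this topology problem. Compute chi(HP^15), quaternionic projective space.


HP^15 has one cell in each dimension 0, 4, ..., 4*15 (15+1 cells, all even-dim).
chi = 15 + 1 = 16

16


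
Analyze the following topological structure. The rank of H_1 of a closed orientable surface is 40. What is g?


For a closed orientable surface: b_1 = 2g.
40 = 2g
g = 40 / 2 = 20

20


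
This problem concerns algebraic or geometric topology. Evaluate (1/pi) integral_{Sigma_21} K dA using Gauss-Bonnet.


Gauss-Bonnet: integral K dA = 2*pi*chi(M).
chi(Sigma_21) = 2 - 2*21 = -40.
(integral K dA)/pi = 2*chi = 2*(-40) = -80

-80


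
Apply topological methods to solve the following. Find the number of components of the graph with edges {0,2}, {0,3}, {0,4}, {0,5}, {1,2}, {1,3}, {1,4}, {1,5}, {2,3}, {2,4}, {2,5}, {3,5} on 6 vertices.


Run DFS/union-find over 6 vertices.
V = 6, E = 12.
Number of components = 1

1


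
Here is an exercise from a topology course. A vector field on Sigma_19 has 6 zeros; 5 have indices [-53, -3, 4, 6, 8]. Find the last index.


Poincare-Hopf: sum of indices = chi(M).
chi(Sigma_19) = 2 - 2*19 = -36.
Sum of known indices = -38.
x = chi - (sum known) = -36 - (-38) = 2

2


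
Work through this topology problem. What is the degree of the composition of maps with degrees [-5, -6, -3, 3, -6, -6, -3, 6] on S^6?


Degree is multiplicative: deg(composition) = product of degrees.
= (-5) * (-6) * (-3) * (3) * (-6) * (-6) * (-3) * (6) = 174960

174960
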